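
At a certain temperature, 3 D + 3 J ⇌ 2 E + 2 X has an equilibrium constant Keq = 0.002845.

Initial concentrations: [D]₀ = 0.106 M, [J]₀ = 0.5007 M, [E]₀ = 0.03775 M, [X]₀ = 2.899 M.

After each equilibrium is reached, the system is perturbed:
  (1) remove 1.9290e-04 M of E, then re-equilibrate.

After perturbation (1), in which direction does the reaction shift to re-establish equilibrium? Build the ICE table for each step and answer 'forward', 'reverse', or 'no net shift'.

Q₀ = 80.11 vs Keq = 0.002845 ⇒ Q>K, reverse
Step 1:
                    D           J           E           X
  I             0.106      0.5007     0.03775       2.899
  C           0.05587     0.05587    -0.03725    -0.03725
  E            0.1619      0.5566  5.0400e-04       2.862
  solve Keq expr → x = -0.01862; check Q = 0.002845
Then remove 1.9290e-04 M of E.
Step 2:
                    D           J           E           X
  I            0.1619      0.5566  3.1110e-04       2.862
  C       -2.8671e-04 -2.8671e-04  1.9114e-04  1.9114e-04
  E            0.1616      0.5563  5.0224e-04       2.862
  solve Keq expr → x = 9.5570e-05; check Q = 0.002845

Direction: forward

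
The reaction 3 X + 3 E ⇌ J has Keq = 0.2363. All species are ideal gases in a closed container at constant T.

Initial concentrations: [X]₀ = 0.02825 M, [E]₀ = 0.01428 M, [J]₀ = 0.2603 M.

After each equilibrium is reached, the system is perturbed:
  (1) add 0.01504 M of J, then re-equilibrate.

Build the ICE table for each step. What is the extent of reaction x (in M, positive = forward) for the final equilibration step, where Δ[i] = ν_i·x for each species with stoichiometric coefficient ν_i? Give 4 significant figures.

x = -0.008169 M

Q₀ = 3.9649e+09 vs Keq = 0.2363 ⇒ Q>K, reverse
Step 1:
                   X          E          J
  I          0.02825    0.01428     0.2603
  C           0.6895     0.6895    -0.2298
  E           0.7178     0.7038    0.03046
  solve Keq expr → x = -0.2298; check Q = 0.2363
Then add 0.01504 M of J.
Step 2:
                   X          E          J
  I           0.7178     0.7038     0.0455
  C          0.02451    0.02451  -0.008169
  E           0.7423     0.7283    0.03733
  solve Keq expr → x = -0.008169; check Q = 0.2363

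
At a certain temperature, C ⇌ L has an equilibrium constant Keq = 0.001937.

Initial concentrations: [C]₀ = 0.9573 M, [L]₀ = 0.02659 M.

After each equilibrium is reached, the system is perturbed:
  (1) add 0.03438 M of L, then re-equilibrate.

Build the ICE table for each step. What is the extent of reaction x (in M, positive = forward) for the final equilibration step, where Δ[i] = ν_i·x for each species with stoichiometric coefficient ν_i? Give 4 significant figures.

x = -0.03431 M

Q₀ = 0.02778 vs Keq = 0.001937 ⇒ Q>K, reverse
Step 1:
                    C           L
  I            0.9573     0.02659
  C           0.02469    -0.02469
  E             0.982    0.001902
  solve Keq expr → x = -0.02469; check Q = 0.001937
Then add 0.03438 M of L.
Step 2:
                    C           L
  I             0.982     0.03628
  C           0.03431    -0.03431
  E             1.016    0.001969
  solve Keq expr → x = -0.03431; check Q = 0.001937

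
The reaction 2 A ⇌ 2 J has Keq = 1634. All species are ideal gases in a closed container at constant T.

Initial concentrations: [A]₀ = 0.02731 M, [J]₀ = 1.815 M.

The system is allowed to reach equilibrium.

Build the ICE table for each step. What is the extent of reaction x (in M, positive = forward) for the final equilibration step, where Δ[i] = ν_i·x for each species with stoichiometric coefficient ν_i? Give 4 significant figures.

Q₀ = 4417 vs Keq = 1634 ⇒ Q>K, reverse
Step 1:
                  A         J
  init      0.02731     1.815
  Δ         0.01717  -0.01717
  eq        0.04448     1.798
  solve Keq expr → x = -0.008583; check Q = 1634

x = -0.008583 M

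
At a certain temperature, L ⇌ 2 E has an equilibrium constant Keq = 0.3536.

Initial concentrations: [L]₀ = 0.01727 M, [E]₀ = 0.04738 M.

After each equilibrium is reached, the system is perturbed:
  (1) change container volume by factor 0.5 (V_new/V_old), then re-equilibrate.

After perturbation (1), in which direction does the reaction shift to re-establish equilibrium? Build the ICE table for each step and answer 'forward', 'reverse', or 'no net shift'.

Q₀ = 0.13 vs Keq = 0.3536 ⇒ Q<K, forward
Step 1:
                    L           E
  init        0.01727     0.04738
  Δ         -0.006773     0.01355
  eq           0.0105     0.06093
  solve Keq expr → x = 0.006773; check Q = 0.3536
Then change container volume by factor 0.5 (V_new/V_old).
Step 2:
                    L           E
  init        0.02099      0.1219
  Δ          0.009233    -0.01847
  eq          0.03023      0.1034
  solve Keq expr → x = -0.009233; check Q = 0.3536

Direction: reverse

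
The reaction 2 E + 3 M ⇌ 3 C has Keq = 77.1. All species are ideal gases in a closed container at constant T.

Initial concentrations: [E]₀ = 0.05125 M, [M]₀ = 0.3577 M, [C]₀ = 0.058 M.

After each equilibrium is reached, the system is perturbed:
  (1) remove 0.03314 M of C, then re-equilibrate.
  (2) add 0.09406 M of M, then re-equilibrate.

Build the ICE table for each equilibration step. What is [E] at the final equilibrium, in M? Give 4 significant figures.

[E]_eq = 0.01142 M

Q₀ = 1.623 vs Keq = 77.1 ⇒ Q<K, forward
Step 1:
                    E           M           C
  init        0.05125      0.3577       0.058
  Δ          -0.02983    -0.04474     0.04474
  eq          0.02142       0.313      0.1027
  solve Keq expr → x = 0.01491; check Q = 77.1
Then remove 0.03314 M of C.
Step 2:
                    E           M           C
  init        0.02142       0.313      0.0696
  Δ         -0.006289   -0.009434    0.009434
  eq          0.01513      0.3035     0.07904
  solve Keq expr → x = 0.003145; check Q = 77.1
Then add 0.09406 M of M.
Step 3:
                    E           M           C
  init        0.01513      0.3976     0.07904
  Δ         -0.003714   -0.005571    0.005571
  eq          0.01142       0.392     0.08461
  solve Keq expr → x = 0.001857; check Q = 77.1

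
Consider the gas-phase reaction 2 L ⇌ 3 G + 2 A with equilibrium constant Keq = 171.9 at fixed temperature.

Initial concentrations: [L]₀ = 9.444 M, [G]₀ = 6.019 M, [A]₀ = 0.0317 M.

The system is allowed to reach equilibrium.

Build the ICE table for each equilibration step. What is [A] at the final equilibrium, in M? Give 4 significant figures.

[A]_eq = 2.749 M

Q₀ = 0.002457 vs Keq = 171.9 ⇒ Q<K, forward
Step 1:
                   L          G          A
  init         9.444      6.019     0.0317
  Δ           -2.718      4.076      2.718
  eq           6.726       10.1      2.749
  solve Keq expr → x = 1.359; check Q = 171.9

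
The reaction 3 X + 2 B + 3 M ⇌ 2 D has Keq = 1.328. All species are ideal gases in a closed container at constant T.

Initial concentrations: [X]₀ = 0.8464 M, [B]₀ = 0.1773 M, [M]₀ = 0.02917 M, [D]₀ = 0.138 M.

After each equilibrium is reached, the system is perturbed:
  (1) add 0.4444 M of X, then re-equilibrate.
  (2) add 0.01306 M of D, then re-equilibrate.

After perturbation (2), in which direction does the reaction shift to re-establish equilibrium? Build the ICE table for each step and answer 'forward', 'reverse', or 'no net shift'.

Q₀ = 4.0254e+04 vs Keq = 1.328 ⇒ Q>K, reverse
Step 1:
                    X           B           M           D
  I            0.8464      0.1773     0.02917       0.138
  C            0.1642      0.1095      0.1642     -0.1095
  E             1.011      0.2868      0.1934     0.02854
  solve Keq expr → x = -0.05473; check Q = 1.328
Then add 0.4444 M of X.
Step 2:
                    X           B           M           D
  I             1.455      0.2868      0.1934     0.02854
  C          -0.01757    -0.01171    -0.01757     0.01171
  E             1.437       0.275      0.1758     0.04026
  solve Keq expr → x = 0.005857; check Q = 1.328
Then add 0.01306 M of D.
Step 3:
                    X           B           M           D
  I             1.437       0.275      0.1758     0.05332
  C           0.01116    0.007441     0.01116   -0.007441
  E             1.449      0.2825      0.1869     0.04588
  solve Keq expr → x = -0.003721; check Q = 1.328

Direction: reverse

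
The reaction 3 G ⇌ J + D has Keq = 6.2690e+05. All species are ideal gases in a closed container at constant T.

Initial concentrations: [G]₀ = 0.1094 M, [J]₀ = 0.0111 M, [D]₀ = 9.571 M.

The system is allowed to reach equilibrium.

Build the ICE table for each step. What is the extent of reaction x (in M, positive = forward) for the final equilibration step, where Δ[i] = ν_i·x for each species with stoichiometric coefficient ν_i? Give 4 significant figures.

Q₀ = 81.14 vs Keq = 6.2690e+05 ⇒ Q<K, forward
Step 1:
                   G          J          D
  Initial     0.1094     0.0111      9.571
  Change     -0.1006    0.03353    0.03353
  Equil      0.00881    0.04463      9.605
  solve Keq expr → x = 0.03353; check Q = 6.2690e+05

x = 0.03353 M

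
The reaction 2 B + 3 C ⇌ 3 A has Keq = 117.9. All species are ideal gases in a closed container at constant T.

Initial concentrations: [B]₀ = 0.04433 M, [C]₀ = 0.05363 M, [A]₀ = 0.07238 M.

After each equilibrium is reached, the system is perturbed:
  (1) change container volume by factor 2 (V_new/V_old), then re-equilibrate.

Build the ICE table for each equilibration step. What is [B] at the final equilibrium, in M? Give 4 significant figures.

Q₀ = 1251 vs Keq = 117.9 ⇒ Q>K, reverse
Step 1:
                   B          C          A
  init       0.04433    0.05363    0.07238
  Δ          0.01286     0.0193    -0.0193
  eq         0.05719    0.07293    0.05308
  solve Keq expr → x = -0.006432; check Q = 117.9
Then change container volume by factor 2 (V_new/V_old).
Step 2:
                   B          C          A
  init        0.0286    0.03646    0.02654
  Δ         0.003737   0.005605  -0.005605
  eq         0.03233    0.04207    0.02094
  solve Keq expr → x = -0.001868; check Q = 117.9

[B]_eq = 0.03233 M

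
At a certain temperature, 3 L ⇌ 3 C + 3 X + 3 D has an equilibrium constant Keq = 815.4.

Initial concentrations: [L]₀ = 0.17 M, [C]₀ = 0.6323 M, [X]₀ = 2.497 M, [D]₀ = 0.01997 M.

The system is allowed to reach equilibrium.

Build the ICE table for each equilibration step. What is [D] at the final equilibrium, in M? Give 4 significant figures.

[D]_eq = 0.1561 M

Q₀ = 0.00638 vs Keq = 815.4 ⇒ Q<K, forward
Step 1:
                  L         C         X         D
  Initial      0.17    0.6323     2.497   0.01997
  Change    -0.1362    0.1362    0.1362    0.1362
  Equil     0.03382    0.7685     2.633    0.1561
  solve Keq expr → x = 0.04539; check Q = 815.4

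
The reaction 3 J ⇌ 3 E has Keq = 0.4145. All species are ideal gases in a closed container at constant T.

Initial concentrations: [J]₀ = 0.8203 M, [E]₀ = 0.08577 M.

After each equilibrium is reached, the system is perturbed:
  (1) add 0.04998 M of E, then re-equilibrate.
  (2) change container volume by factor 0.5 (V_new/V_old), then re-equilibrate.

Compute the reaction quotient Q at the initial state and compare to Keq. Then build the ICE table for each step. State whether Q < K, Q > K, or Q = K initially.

Q₀ = 0.001143 vs Keq = 0.4145 ⇒ Q<K, forward
Step 1:
                    J           E
  Initial      0.8203     0.08577
  Change      -0.3012      0.3012
  Equil        0.5191       0.387
  solve Keq expr → x = 0.1004; check Q = 0.4145
Then add 0.04998 M of E.
Step 2:
                    J           E
  Initial      0.5191       0.437
  Change      0.02863    -0.02863
  Equil        0.5477      0.4084
  solve Keq expr → x = -0.009544; check Q = 0.4145
Then change container volume by factor 0.5 (V_new/V_old).
Step 3:
                    J           E
  Initial       1.095      0.8167
  Change            0           0
  Equil         1.095      0.8167
  solve Keq expr → x = 0; check Q = 0.4145

Q₀ = 0.001143; Q < K (proceeds forward)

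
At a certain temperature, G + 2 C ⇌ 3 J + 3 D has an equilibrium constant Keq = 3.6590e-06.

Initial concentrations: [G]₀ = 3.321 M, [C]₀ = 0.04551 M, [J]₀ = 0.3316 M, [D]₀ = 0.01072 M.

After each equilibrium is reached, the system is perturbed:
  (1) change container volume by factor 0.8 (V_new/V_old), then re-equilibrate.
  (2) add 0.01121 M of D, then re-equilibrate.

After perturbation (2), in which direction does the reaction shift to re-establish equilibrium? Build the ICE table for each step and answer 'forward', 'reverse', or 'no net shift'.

Q₀ = 6.5305e-06 vs Keq = 3.6590e-06 ⇒ Q>K, reverse
Step 1:
                    G           C           J           D
  Initial       3.321     0.04551      0.3316     0.01072
  Change   5.6352e-04    0.001127   -0.001691   -0.001691
  Equil         3.322     0.04664      0.3299    0.009029
  solve Keq expr → x = -5.6352e-04; check Q = 3.6590e-06
Then change container volume by factor 0.8 (V_new/V_old).
Step 2:
                    G           C           J           D
  Initial       4.152      0.0583      0.4124     0.01129
  Change   6.8958e-04    0.001379   -0.002069   -0.002069
  Equil         4.153     0.05968      0.4103    0.009218
  solve Keq expr → x = -6.8958e-04; check Q = 3.6590e-06
Then add 0.01121 M of D.
Step 3:
                    G           C           J           D
  Initial       4.153     0.05968      0.4103     0.02043
  Change      0.00342    0.006841    -0.01026    -0.01026
  Equil         4.156     0.06652      0.4001     0.01017
  solve Keq expr → x = -0.00342; check Q = 3.6590e-06

Direction: reverse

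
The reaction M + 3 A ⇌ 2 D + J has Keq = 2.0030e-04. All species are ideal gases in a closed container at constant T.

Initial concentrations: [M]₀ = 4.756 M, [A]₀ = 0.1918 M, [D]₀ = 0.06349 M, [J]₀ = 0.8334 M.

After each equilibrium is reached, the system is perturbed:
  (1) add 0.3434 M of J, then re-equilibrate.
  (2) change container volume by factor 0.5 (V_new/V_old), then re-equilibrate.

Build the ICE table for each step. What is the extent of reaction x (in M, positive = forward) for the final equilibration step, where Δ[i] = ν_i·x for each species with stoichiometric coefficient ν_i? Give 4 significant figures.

Q₀ = 0.1001 vs Keq = 2.0030e-04 ⇒ Q>K, reverse
Step 1:
                  M         A         D         J
  I           4.756    0.1918   0.06349    0.8334
  C          0.0292   0.08759  -0.05839   -0.0292
  E           4.785    0.2794  0.005098    0.8042
  solve Keq expr → x = -0.0292; check Q = 2.0030e-04
Then add 0.3434 M of J.
Step 2:
                  M         A         D         J
  I           4.785    0.2794  0.005098     1.148
  C       4.0094e-04  0.001203 -8.0188e-04 -4.0094e-04
  E           4.786    0.2806  0.004296     1.147
  solve Keq expr → x = -4.0094e-04; check Q = 2.0030e-04
Then change container volume by factor 0.5 (V_new/V_old).
Step 3:
                  M         A         D         J
  I           9.571    0.5612  0.008593     2.294
  C       -0.001694 -0.005083  0.003389  0.001694
  E           9.569    0.5561   0.01198     2.296
  solve Keq expr → x = 0.001694; check Q = 2.0030e-04

x = 0.001694 M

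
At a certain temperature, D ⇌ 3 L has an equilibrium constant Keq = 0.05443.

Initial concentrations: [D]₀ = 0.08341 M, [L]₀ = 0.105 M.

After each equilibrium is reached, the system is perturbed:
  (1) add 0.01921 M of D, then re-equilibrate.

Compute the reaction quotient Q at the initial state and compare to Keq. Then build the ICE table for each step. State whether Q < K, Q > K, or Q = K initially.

Q₀ = 0.01388 vs Keq = 0.05443 ⇒ Q<K, forward
Step 1:
                    D           L
  I           0.08341       0.105
  C          -0.01633     0.04899
  E           0.06708       0.154
  solve Keq expr → x = 0.01633; check Q = 0.05443
Then add 0.01921 M of D.
Step 2:
                    D           L
  I           0.08629       0.154
  C         -0.003688     0.01106
  E            0.0826       0.165
  solve Keq expr → x = 0.003688; check Q = 0.05443

Q₀ = 0.01388; Q < K (proceeds forward)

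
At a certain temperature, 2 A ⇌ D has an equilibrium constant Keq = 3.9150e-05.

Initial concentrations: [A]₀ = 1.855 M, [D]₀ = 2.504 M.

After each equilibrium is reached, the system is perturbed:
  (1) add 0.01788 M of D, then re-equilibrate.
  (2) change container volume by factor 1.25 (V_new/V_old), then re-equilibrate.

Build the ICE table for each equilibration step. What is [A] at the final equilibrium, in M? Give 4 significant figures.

Q₀ = 0.7277 vs Keq = 3.9150e-05 ⇒ Q>K, reverse
Step 1:
                  A         D
  init        1.855     2.504
  Δ           5.004    -2.502
  eq          6.859  0.001842
  solve Keq expr → x = -2.502; check Q = 3.9150e-05
Then add 0.01788 M of D.
Step 2:
                  A         D
  init        6.859   0.01972
  Δ         0.03572  -0.01786
  eq          6.895  0.001861
  solve Keq expr → x = -0.01786; check Q = 3.9150e-05
Then change container volume by factor 1.25 (V_new/V_old).
Step 3:
                  A         D
  init        5.516  0.001489
  Δ       5.9509e-04 -2.9754e-04
  eq          5.517  0.001191
  solve Keq expr → x = -2.9754e-04; check Q = 3.9150e-05

[A]_eq = 5.517 M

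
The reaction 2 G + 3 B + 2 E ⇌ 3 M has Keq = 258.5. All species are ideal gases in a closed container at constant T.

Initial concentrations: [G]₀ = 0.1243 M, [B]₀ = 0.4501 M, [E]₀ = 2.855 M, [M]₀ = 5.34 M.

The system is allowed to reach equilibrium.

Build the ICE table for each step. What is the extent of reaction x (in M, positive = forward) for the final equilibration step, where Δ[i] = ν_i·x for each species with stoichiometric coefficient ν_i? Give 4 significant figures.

Q₀ = 1.3260e+04 vs Keq = 258.5 ⇒ Q>K, reverse
Step 1:
                    G           B           E           M
  I            0.1243      0.4501       2.855        5.34
  C            0.2132      0.3198      0.2132     -0.3198
  E            0.3375      0.7699       3.068        5.02
  solve Keq expr → x = -0.1066; check Q = 258.5

x = -0.1066 M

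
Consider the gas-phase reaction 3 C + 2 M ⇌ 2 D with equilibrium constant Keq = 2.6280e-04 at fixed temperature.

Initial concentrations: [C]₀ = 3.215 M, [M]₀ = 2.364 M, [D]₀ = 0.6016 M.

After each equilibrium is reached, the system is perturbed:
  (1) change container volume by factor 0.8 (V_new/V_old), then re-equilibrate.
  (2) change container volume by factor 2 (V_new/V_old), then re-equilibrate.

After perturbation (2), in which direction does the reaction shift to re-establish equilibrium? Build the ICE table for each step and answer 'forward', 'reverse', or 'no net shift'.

Direction: reverse

Q₀ = 0.001949 vs Keq = 2.6280e-04 ⇒ Q>K, reverse
Step 1:
                    C           M           D
  I             3.215       2.364      0.6016
  C            0.4484      0.2989     -0.2989
  E             3.663       2.663      0.3027
  solve Keq expr → x = -0.1495; check Q = 2.6280e-04
Then change container volume by factor 0.8 (V_new/V_old).
Step 2:
                    C           M           D
  I             4.579       3.329      0.3784
  C           -0.1602     -0.1068      0.1068
  E             4.419       3.222      0.4852
  solve Keq expr → x = 0.05341; check Q = 2.6280e-04
Then change container volume by factor 2 (V_new/V_old).
Step 3:
                    C           M           D
  I             2.209       1.611      0.2426
  C            0.2045      0.1363     -0.1363
  E             2.414       1.747      0.1062
  solve Keq expr → x = -0.06817; check Q = 2.6280e-04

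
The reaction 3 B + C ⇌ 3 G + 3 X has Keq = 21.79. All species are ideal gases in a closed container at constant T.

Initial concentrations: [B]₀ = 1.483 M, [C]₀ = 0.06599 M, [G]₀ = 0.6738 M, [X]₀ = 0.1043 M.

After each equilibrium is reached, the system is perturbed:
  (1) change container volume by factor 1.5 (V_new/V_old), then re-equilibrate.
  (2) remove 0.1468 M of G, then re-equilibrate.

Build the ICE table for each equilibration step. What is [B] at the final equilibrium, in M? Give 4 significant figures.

[B]_eq = 0.8568 M

Q₀ = 0.001613 vs Keq = 21.79 ⇒ Q<K, forward
Step 1:
                   B          C          G          X
  Initial      1.483    0.06599     0.6738     0.1043
  Change     -0.1968    -0.0656     0.1968     0.1968
  Equil        1.286 3.8854e-04     0.8706     0.3011
  solve Keq expr → x = 0.0656; check Q = 21.79
Then change container volume by factor 1.5 (V_new/V_old).
Step 2:
                   B          C          G          X
  Initial     0.8575 2.5903e-04     0.5804     0.2007
  Change  -4.2820e-04 -1.4273e-04 4.2820e-04 4.2820e-04
  Equil        0.857 1.1629e-04     0.5808     0.2012
  solve Keq expr → x = 1.4273e-04; check Q = 21.79
Then remove 0.1468 M of G.
Step 3:
                   B          C          G          X
  Initial      0.857 1.1629e-04      0.434     0.2012
  Change  -2.0255e-04 -6.7518e-05 2.0255e-04 2.0255e-04
  Equil       0.8568 4.8774e-05     0.4342     0.2014
  solve Keq expr → x = 6.7518e-05; check Q = 21.79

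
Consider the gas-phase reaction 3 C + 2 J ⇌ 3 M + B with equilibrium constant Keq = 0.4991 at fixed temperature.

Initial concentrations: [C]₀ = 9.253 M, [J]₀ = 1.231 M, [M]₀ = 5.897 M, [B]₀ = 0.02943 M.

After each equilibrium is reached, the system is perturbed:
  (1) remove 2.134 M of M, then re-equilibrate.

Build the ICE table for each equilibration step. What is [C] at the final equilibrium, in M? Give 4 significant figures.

[C]_eq = 8.07 M

Q₀ = 0.005027 vs Keq = 0.4991 ⇒ Q<K, forward
Step 1:
                  C         J         M         B
  Initial     9.253     1.231     5.897   0.02943
  Change    -0.9286   -0.6191    0.9286    0.3095
  Equil       8.324    0.6119     6.826     0.339
  solve Keq expr → x = 0.3095; check Q = 0.4991
Then remove 2.134 M of M.
Step 2:
                  C         J         M         B
  Initial     8.324    0.6119     4.692     0.339
  Change    -0.2546   -0.1697    0.2546   0.08485
  Equil        8.07    0.4422     4.946    0.4238
  solve Keq expr → x = 0.08485; check Q = 0.4991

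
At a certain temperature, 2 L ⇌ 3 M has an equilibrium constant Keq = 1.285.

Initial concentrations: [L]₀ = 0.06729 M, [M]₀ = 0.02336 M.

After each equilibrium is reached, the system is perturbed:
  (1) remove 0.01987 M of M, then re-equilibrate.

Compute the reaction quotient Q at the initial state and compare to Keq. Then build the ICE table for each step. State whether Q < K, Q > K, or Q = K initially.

Q₀ = 0.002815 vs Keq = 1.285 ⇒ Q<K, forward
Step 1:
                   L          M
  init       0.06729    0.02336
  Δ         -0.04383    0.06574
  eq         0.02346     0.0891
  solve Keq expr → x = 0.02191; check Q = 1.285
Then remove 0.01987 M of M.
Step 2:
                   L          M
  init       0.02346    0.06923
  Δ        -0.004814   0.007221
  eq         0.01865    0.07645
  solve Keq expr → x = 0.002407; check Q = 1.285

Q₀ = 0.002815; Q < K (proceeds forward)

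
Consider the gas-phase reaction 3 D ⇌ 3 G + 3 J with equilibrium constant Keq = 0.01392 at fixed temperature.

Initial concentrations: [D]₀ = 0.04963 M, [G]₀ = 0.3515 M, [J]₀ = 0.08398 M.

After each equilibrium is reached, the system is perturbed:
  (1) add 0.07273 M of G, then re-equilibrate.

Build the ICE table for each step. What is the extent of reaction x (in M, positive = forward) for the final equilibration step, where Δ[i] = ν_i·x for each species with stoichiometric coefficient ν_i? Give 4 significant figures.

x = -0.002003 M

Q₀ = 0.2104 vs Keq = 0.01392 ⇒ Q>K, reverse
Step 1:
                  D         G         J
  I         0.04963    0.3515   0.08398
  C         0.02709  -0.02709  -0.02709
  E         0.07672    0.3244   0.05689
  solve Keq expr → x = -0.00903; check Q = 0.01392
Then add 0.07273 M of G.
Step 2:
                  D         G         J
  I         0.07672    0.3971   0.05689
  C        0.006009 -0.006009 -0.006009
  E         0.08273    0.3911   0.05088
  solve Keq expr → x = -0.002003; check Q = 0.01392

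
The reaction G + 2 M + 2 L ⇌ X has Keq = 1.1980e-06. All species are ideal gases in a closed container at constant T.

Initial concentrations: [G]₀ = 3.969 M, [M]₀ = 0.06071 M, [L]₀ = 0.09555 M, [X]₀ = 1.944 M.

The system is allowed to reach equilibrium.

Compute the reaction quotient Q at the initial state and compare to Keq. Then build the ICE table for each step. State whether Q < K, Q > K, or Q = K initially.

Q₀ = 1.4556e+04 vs Keq = 1.1980e-06 ⇒ Q>K, reverse
Step 1:
                  G         M         L         X
  Initial     3.969   0.06071   0.09555     1.944
  Change      1.942     3.885     3.885    -1.942
  Equil       5.911     3.945      3.98  0.001746
  solve Keq expr → x = -1.942; check Q = 1.1980e-06

Q₀ = 1.4556e+04; Q > K (proceeds reverse)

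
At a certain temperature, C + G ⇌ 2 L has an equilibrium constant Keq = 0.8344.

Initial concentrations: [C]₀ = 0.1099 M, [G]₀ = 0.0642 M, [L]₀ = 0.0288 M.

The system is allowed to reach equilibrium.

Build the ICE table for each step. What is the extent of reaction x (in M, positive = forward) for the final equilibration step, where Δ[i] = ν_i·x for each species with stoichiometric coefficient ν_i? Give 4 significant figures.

Q₀ = 0.1176 vs Keq = 0.8344 ⇒ Q<K, forward
Step 1:
                    C           G           L
  Initial      0.1099      0.0642      0.0288
  Change     -0.01622    -0.01622     0.03244
  Equil       0.09368     0.04798     0.06124
  solve Keq expr → x = 0.01622; check Q = 0.8344

x = 0.01622 M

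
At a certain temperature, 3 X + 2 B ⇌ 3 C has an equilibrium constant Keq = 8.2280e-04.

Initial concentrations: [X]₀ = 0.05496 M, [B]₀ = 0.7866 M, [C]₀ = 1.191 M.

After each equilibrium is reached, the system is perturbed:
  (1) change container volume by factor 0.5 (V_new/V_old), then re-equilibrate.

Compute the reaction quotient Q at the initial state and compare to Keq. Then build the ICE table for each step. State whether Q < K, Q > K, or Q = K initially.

Q₀ = 1.6447e+04; Q > K (proceeds reverse)

Q₀ = 1.6447e+04 vs Keq = 8.2280e-04 ⇒ Q>K, reverse
Step 1:
                  X         B         C
  Initial   0.05496    0.7866     1.191
  Change      1.055    0.7035    -1.055
  Equil        1.11      1.49    0.1357
  solve Keq expr → x = -0.3518; check Q = 8.2280e-04
Then change container volume by factor 0.5 (V_new/V_old).
Step 2:
                  X         B         C
  Initial      2.22      2.98    0.2715
  Change    -0.1271  -0.08471    0.1271
  Equil       2.093     2.896    0.3985
  solve Keq expr → x = 0.04235; check Q = 8.2280e-04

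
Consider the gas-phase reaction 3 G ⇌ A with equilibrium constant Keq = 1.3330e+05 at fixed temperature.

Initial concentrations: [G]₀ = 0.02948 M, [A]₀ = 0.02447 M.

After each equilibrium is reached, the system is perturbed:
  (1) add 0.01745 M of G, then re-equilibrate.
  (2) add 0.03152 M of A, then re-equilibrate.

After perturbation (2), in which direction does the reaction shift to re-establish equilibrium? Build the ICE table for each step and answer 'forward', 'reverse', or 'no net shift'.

Q₀ = 955.1 vs Keq = 1.3330e+05 ⇒ Q<K, forward
Step 1:
                  G         A
  Initial   0.02948   0.02447
  Change   -0.02325   0.00775
  Equil    0.006229   0.03222
  solve Keq expr → x = 0.00775; check Q = 1.3330e+05
Then add 0.01745 M of G.
Step 2:
                  G         A
  Initial   0.02368   0.03222
  Change    -0.0171  0.005701
  Equil    0.006577   0.03792
  solve Keq expr → x = 0.005701; check Q = 1.3330e+05
Then add 0.03152 M of A.
Step 3:
                  G         A
  Initial  0.006577   0.06944
  Change   0.001451 -4.8358e-04
  Equil    0.008028   0.06896
  solve Keq expr → x = -4.8358e-04; check Q = 1.3330e+05

Direction: reverse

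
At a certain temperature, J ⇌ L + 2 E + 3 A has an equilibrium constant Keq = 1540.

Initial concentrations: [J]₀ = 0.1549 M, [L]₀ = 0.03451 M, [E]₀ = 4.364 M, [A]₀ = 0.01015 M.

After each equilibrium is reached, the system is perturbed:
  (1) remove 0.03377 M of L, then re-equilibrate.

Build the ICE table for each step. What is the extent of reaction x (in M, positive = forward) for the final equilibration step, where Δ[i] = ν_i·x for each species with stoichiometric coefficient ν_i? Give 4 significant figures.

x = 5.0686e-05 M

Q₀ = 4.4367e-06 vs Keq = 1540 ⇒ Q<K, forward
Step 1:
                  J         L         E         A
  I          0.1549   0.03451     4.364   0.01015
  C         -0.1546    0.1546    0.3092    0.4638
  E       2.8561e-04    0.1891     4.673     0.474
  solve Keq expr → x = 0.1546; check Q = 1540
Then remove 0.03377 M of L.
Step 2:
                  J         L         E         A
  I       2.8561e-04    0.1554     4.673     0.474
  C       -5.0686e-05 5.0686e-05 1.0137e-04 1.5206e-04
  E       2.3493e-04    0.1554     4.673    0.4741
  solve Keq expr → x = 5.0686e-05; check Q = 1540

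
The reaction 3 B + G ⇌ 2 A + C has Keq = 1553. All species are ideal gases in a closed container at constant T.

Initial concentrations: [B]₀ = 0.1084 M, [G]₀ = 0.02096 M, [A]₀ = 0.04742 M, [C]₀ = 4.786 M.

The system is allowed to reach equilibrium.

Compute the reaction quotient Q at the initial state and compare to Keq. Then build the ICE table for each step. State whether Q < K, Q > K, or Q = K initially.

Q₀ = 403.1 vs Keq = 1553 ⇒ Q<K, forward
Step 1:
                    B           G           A           C
  I            0.1084     0.02096     0.04742       4.786
  C          -0.01818   -0.006061     0.01212    0.006061
  E           0.09022      0.0149     0.05954       4.792
  solve Keq expr → x = 0.006061; check Q = 1553

Q₀ = 403.1; Q < K (proceeds forward)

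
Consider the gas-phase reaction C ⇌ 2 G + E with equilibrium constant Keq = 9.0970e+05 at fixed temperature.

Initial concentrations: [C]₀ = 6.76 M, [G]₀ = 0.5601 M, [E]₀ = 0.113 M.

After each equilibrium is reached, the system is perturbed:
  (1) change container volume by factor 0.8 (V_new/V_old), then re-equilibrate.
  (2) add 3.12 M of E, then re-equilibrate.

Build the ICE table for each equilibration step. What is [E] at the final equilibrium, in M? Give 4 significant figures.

[E]_eq = 11.71 M

Q₀ = 0.005244 vs Keq = 9.0970e+05 ⇒ Q<K, forward
Step 1:
                  C         G         E
  Initial      6.76    0.5601     0.113
  Change     -6.759     13.52     6.759
  Equil    0.001497     14.08     6.872
  solve Keq expr → x = 6.759; check Q = 9.0970e+05
Then change container volume by factor 0.8 (V_new/V_old).
Step 2:
                  C         G         E
  Initial  0.001871      17.6     8.589
  Change   0.001051 -0.002103 -0.001051
  Equil    0.002922     17.59     8.588
  solve Keq expr → x = -0.001051; check Q = 9.0970e+05
Then add 3.12 M of E.
Step 3:
                  C         G         E
  Initial  0.002922     17.59     11.71
  Change    0.00106 -0.002121  -0.00106
  Equil    0.003983     17.59     11.71
  solve Keq expr → x = -0.00106; check Q = 9.0970e+05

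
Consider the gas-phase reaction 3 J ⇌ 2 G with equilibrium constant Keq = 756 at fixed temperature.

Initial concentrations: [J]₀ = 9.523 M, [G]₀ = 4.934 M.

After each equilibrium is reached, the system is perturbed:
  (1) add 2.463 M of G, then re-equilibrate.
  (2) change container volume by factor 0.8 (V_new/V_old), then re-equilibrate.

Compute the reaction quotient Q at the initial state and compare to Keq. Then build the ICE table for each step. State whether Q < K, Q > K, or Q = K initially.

Q₀ = 0.02819 vs Keq = 756 ⇒ Q<K, forward
Step 1:
                    J           G
  I             9.523       4.934
  C            -8.983       5.988
  E            0.5404       10.92
  solve Keq expr → x = 2.994; check Q = 756
Then add 2.463 M of G.
Step 2:
                    J           G
  I            0.5404       13.39
  C           0.07688    -0.05125
  E            0.6173       13.33
  solve Keq expr → x = -0.02563; check Q = 756
Then change container volume by factor 0.8 (V_new/V_old).
Step 3:
                    J           G
  I            0.7716       16.67
  C          -0.05427     0.03618
  E            0.7173        16.7
  solve Keq expr → x = 0.01809; check Q = 756

Q₀ = 0.02819; Q < K (proceeds forward)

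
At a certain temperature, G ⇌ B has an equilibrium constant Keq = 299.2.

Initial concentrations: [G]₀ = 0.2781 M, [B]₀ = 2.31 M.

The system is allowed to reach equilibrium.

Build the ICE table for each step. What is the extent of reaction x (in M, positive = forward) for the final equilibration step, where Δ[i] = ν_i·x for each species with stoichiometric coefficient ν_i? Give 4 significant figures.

Q₀ = 8.306 vs Keq = 299.2 ⇒ Q<K, forward
Step 1:
                    G           B
  init         0.2781        2.31
  Δ           -0.2695      0.2695
  eq         0.008621       2.579
  solve Keq expr → x = 0.2695; check Q = 299.2

x = 0.2695 M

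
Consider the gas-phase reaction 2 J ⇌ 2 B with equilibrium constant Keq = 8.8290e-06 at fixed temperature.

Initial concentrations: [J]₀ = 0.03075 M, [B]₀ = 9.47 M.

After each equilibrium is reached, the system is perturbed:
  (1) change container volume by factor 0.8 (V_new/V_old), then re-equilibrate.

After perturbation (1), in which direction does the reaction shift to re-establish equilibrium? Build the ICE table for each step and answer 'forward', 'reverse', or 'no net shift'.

Q₀ = 9.4844e+04 vs Keq = 8.8290e-06 ⇒ Q>K, reverse
Step 1:
                   J          B
  Initial    0.03075       9.47
  Change       9.442     -9.442
  Equil        9.473    0.02815
  solve Keq expr → x = -4.721; check Q = 8.8290e-06
Then change container volume by factor 0.8 (V_new/V_old).
Step 2:
                   J          B
  Initial      11.84    0.03518
  Change           0          0
  Equil        11.84    0.03518
  solve Keq expr → x = 0; check Q = 8.8290e-06

Direction: no net shift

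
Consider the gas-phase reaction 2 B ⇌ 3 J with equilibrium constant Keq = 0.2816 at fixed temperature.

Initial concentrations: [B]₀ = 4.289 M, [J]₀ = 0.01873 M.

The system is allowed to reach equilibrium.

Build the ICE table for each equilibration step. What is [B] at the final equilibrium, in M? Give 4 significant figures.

[B]_eq = 3.328 M

Q₀ = 3.5719e-07 vs Keq = 0.2816 ⇒ Q<K, forward
Step 1:
                  B         J
  init        4.289   0.01873
  Δ         -0.9615     1.442
  eq          3.328     1.461
  solve Keq expr → x = 0.4807; check Q = 0.2816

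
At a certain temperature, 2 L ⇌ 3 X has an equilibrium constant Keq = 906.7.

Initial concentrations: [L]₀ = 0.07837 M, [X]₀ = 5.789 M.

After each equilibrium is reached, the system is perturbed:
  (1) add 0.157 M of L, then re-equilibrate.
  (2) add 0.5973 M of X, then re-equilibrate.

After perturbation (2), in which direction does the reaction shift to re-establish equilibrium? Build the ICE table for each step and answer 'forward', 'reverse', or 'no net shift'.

Direction: reverse

Q₀ = 3.1587e+04 vs Keq = 906.7 ⇒ Q>K, reverse
Step 1:
                    L           X
  I           0.07837       5.789
  C            0.3267     -0.4901
  E            0.4051       5.299
  solve Keq expr → x = -0.1634; check Q = 906.7
Then add 0.157 M of L.
Step 2:
                    L           X
  I            0.5621       5.299
  C           -0.1338      0.2007
  E            0.4283         5.5
  solve Keq expr → x = 0.06689; check Q = 906.7
Then add 0.5973 M of X.
Step 3:
                    L           X
  I            0.4283       6.097
  C           0.06052    -0.09077
  E            0.4888       6.006
  solve Keq expr → x = -0.03026; check Q = 906.7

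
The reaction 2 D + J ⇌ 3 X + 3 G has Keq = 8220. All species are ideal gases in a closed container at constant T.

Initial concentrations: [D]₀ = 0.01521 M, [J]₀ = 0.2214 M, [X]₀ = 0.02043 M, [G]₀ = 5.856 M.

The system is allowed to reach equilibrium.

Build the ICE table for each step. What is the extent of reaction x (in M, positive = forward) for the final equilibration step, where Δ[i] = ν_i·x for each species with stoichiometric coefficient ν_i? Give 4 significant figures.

x = 0.006286 M

Q₀ = 33.43 vs Keq = 8220 ⇒ Q<K, forward
Step 1:
                   D          J          X          G
  Initial    0.01521     0.2214    0.02043      5.856
  Change    -0.01257  -0.006286    0.01886    0.01886
  Equil     0.002637     0.2151    0.03929      5.875
  solve Keq expr → x = 0.006286; check Q = 8220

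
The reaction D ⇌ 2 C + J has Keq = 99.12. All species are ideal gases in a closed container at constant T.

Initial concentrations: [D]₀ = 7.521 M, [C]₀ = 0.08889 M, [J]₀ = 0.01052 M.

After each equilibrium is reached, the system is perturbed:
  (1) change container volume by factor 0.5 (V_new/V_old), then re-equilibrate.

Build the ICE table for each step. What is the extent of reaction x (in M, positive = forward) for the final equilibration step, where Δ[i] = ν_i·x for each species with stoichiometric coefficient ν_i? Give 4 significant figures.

Q₀ = 1.1052e-05 vs Keq = 99.12 ⇒ Q<K, forward
Step 1:
                   D          C          J
  init         7.521    0.08889    0.01052
  Δ           -4.281      8.562      4.281
  eq            3.24      8.651      4.291
  solve Keq expr → x = 4.281; check Q = 99.12
Then change container volume by factor 0.5 (V_new/V_old).
Step 2:
                   D          C          J
  init          6.48       17.3      8.583
  Δ            2.556     -5.111     -2.556
  eq           9.036      12.19      6.027
  solve Keq expr → x = -2.556; check Q = 99.12

x = -2.556 M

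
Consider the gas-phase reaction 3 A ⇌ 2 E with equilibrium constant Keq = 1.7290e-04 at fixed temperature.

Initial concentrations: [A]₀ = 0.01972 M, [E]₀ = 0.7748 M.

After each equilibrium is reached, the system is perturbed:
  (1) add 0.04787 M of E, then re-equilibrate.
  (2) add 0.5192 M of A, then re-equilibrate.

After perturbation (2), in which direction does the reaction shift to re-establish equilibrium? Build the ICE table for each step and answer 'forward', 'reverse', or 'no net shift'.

Q₀ = 7.8281e+04 vs Keq = 1.7290e-04 ⇒ Q>K, reverse
Step 1:
                   A          E
  Initial    0.01972     0.7748
  Change       1.138    -0.7584
  Equil        1.157    0.01637
  solve Keq expr → x = -0.3792; check Q = 1.7290e-04
Then add 0.04787 M of E.
Step 2:
                   A          E
  Initial      1.157    0.06424
  Change     0.06956   -0.04637
  Equil        1.227    0.01787
  solve Keq expr → x = -0.02319; check Q = 1.7290e-04
Then add 0.5192 M of A.
Step 3:
                   A          E
  Initial      1.746    0.01787
  Change      -0.018      0.012
  Equil        1.728    0.02987
  solve Keq expr → x = 0.006001; check Q = 1.7290e-04

Direction: forward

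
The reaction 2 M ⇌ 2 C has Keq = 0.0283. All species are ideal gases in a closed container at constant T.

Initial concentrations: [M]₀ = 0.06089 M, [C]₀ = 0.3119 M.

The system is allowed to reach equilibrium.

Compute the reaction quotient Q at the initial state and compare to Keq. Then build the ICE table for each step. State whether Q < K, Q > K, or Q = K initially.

Q₀ = 26.24; Q > K (proceeds reverse)

Q₀ = 26.24 vs Keq = 0.0283 ⇒ Q>K, reverse
Step 1:
                    M           C
  I           0.06089      0.3119
  C            0.2582     -0.2582
  E            0.3191     0.05368
  solve Keq expr → x = -0.1291; check Q = 0.0283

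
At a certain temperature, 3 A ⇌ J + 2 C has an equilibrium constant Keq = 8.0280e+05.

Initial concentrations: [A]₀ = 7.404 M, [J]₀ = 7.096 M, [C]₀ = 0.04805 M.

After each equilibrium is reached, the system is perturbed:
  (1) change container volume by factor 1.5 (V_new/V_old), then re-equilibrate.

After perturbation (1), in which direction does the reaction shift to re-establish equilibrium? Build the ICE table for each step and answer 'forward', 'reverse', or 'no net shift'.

Direction: no net shift

Q₀ = 4.0365e-05 vs Keq = 8.0280e+05 ⇒ Q<K, forward
Step 1:
                  A         J         C
  I           7.404     7.096   0.04805
  C          -7.338     2.446     4.892
  E         0.06619     9.542      4.94
  solve Keq expr → x = 2.446; check Q = 8.0280e+05
Then change container volume by factor 1.5 (V_new/V_old).
Step 2:
                  A         J         C
  I         0.04413     6.361     3.293
  C               0         0         0
  E         0.04413     6.361     3.293
  solve Keq expr → x = 0; check Q = 8.0280e+05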